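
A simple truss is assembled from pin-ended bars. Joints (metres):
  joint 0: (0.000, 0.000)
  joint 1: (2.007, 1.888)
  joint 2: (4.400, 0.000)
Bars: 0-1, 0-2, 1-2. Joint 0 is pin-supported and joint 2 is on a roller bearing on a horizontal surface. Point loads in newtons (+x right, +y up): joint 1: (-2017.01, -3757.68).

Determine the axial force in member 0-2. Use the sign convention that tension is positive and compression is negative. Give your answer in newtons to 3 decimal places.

1075.499

N=3 nodes, M=3 members, R=3 reactions → 2N=6, M+R=6
member 0 (0-1): L=2.7555, (cx,cy)=(0.7284,0.6852)
member 1 (0-2): L=4.4000, (cx,cy)=(1.0000,0.0000)
member 2 (1-2): L=3.0481, (cx,cy)=(0.7851,-0.6194)
solve A·x = −loads:
  F[0-1] = -4245.7910 N (compression)
  F[0-2] = +1075.4987 N (tension)
  F[1-2] = -1369.9296 N (compression)
  Rx@0 = +2017.0100 N
  Ry@0 = +2909.1462 N
  Ry@2 = +848.5338 N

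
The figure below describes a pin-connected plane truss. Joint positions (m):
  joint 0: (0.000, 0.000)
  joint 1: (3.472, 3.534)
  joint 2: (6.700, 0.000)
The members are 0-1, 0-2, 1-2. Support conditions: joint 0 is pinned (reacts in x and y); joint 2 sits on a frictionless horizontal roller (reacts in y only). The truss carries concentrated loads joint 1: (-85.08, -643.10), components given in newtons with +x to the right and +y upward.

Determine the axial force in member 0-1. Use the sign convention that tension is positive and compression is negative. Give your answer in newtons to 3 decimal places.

-497.264

N=3 nodes, M=3 members, R=3 reactions → 2N=6, M+R=6
member 0 (0-1): L=4.9542, (cx,cy)=(0.7008,0.7133)
member 1 (0-2): L=6.7000, (cx,cy)=(1.0000,0.0000)
member 2 (1-2): L=4.7863, (cx,cy)=(0.6744,-0.7383)
solve A·x = −loads:
  F[0-1] = -497.2637 N (compression)
  F[0-2] = +263.4133 N (tension)
  F[1-2] = -390.5786 N (compression)
  Rx@0 = +85.0800 N
  Ry@0 = +354.7163 N
  Ry@2 = +288.3837 N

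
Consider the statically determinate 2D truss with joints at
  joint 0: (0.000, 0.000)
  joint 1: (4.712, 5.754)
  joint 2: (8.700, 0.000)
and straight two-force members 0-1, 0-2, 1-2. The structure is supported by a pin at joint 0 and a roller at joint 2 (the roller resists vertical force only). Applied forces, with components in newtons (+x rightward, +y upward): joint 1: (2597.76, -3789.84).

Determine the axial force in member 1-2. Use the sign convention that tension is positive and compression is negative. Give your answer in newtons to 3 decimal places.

N=3 nodes, M=3 members, R=3 reactions → 2N=6, M+R=6
member 0 (0-1): L=7.4372, (cx,cy)=(0.6336,0.7737)
member 1 (0-2): L=8.7000, (cx,cy)=(1.0000,0.0000)
member 2 (1-2): L=7.0009, (cx,cy)=(0.5696,-0.8219)
solve A·x = −loads:
  F[0-1] = -24.7170 N (compression)
  F[0-2] = +2613.4201 N (tension)
  F[1-2] = -4587.8394 N (compression)
  Rx@0 = -2597.7600 N
  Ry@0 = +19.1231 N
  Ry@2 = +3770.7169 N

-4587.839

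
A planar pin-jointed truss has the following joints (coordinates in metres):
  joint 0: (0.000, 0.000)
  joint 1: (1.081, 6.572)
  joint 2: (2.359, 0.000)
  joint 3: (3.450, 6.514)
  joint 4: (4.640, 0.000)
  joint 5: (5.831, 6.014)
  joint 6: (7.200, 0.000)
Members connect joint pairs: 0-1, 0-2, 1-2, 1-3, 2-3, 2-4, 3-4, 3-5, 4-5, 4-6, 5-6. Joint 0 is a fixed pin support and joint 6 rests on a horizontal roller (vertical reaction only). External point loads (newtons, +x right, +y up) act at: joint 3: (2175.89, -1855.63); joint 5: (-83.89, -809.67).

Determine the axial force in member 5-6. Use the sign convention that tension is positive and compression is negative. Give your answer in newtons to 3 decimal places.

-3531.469

N=7 nodes, M=11 members, R=3 reactions → 2N=14, M+R=14
member 0 (0-1): L=6.6603, (cx,cy)=(0.1623,0.9867)
member 1 (0-2): L=2.3590, (cx,cy)=(1.0000,0.0000)
member 2 (1-2): L=6.6951, (cx,cy)=(0.1909,-0.9816)
member 3 (1-3): L=2.3697, (cx,cy)=(0.9997,-0.0245)
member 4 (2-3): L=6.6047, (cx,cy)=(0.1652,0.9863)
member 5 (2-4): L=2.2810, (cx,cy)=(1.0000,0.0000)
member 6 (3-4): L=6.6218, (cx,cy)=(0.1797,-0.9837)
member 7 (3-5): L=2.4329, (cx,cy)=(0.9787,-0.2055)
member 8 (4-5): L=6.1308, (cx,cy)=(0.1943,0.9809)
member 9 (4-6): L=2.5600, (cx,cy)=(1.0000,0.0000)
member 10 (5-6): L=6.1678, (cx,cy)=(0.2220,-0.9751)
solve A·x = −loads:
  F[0-1] = +788.5363 N (tension)
  F[0-2] = +1964.0168 N (tension)
  F[1-2] = -799.6552 N (compression)
  F[1-3] = +280.7100 N (tension)
  F[2-3] = +795.8847 N (tension)
  F[2-4] = +1679.9062 N (tension)
  F[3-4] = -2392.5636 N (compression)
  F[3-5] = -1362.9227 N (compression)
  F[4-5] = +2399.3214 N (tension)
  F[4-6] = +783.8358 N (tension)
  F[5-6] = -3531.4686 N (compression)
  Rx@0 = -2092.0000 N
  Ry@0 = -778.0809 N
  Ry@6 = +3443.3809 N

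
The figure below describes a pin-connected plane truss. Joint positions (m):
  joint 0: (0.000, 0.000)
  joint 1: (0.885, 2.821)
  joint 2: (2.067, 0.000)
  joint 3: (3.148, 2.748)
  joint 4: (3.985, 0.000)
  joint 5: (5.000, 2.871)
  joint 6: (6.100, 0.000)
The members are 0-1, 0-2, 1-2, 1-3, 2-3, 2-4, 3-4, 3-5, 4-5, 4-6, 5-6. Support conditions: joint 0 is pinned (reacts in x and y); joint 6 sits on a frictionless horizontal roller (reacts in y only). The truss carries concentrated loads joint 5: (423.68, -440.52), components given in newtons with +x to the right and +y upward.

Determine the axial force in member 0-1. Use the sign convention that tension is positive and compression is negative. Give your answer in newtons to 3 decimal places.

125.735

N=7 nodes, M=11 members, R=3 reactions → 2N=14, M+R=14
member 0 (0-1): L=2.9566, (cx,cy)=(0.2993,0.9541)
member 1 (0-2): L=2.0670, (cx,cy)=(1.0000,0.0000)
member 2 (1-2): L=3.0586, (cx,cy)=(0.3864,-0.9223)
member 3 (1-3): L=2.2642, (cx,cy)=(0.9995,-0.0322)
member 4 (2-3): L=2.9530, (cx,cy)=(0.3661,0.9306)
member 5 (2-4): L=1.9180, (cx,cy)=(1.0000,0.0000)
member 6 (3-4): L=2.8726, (cx,cy)=(0.2914,-0.9566)
member 7 (3-5): L=1.8561, (cx,cy)=(0.9978,0.0663)
member 8 (4-5): L=3.0451, (cx,cy)=(0.3333,0.9428)
member 9 (4-6): L=2.1150, (cx,cy)=(1.0000,0.0000)
member 10 (5-6): L=3.0745, (cx,cy)=(0.3578,-0.9338)
solve A·x = −loads:
  F[0-1] = +125.7345 N (tension)
  F[0-2] = +386.0434 N (tension)
  F[1-2] = -133.1914 N (compression)
  F[1-3] = +89.1546 N (tension)
  F[2-3] = +132.0069 N (tension)
  F[2-4] = +286.2478 N (tension)
  F[3-4] = -113.5719 N (compression)
  F[3-5] = +170.8992 N (tension)
  F[4-5] = +115.2338 N (tension)
  F[4-6] = +214.7469 N (tension)
  F[5-6] = -600.2204 N (compression)
  Rx@0 = -423.6800 N
  Ry@0 = -119.9694 N
  Ry@6 = +560.4894 N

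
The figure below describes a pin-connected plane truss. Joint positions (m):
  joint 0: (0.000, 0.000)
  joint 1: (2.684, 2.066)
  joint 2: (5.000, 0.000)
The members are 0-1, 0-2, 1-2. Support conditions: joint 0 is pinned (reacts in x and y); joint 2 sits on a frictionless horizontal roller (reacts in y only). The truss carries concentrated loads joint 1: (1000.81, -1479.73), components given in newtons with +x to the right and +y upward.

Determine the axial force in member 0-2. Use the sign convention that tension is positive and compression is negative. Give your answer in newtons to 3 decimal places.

1354.012

N=3 nodes, M=3 members, R=3 reactions → 2N=6, M+R=6
member 0 (0-1): L=3.3871, (cx,cy)=(0.7924,0.6100)
member 1 (0-2): L=5.0000, (cx,cy)=(1.0000,0.0000)
member 2 (1-2): L=3.1036, (cx,cy)=(0.7462,-0.6657)
solve A·x = −loads:
  F[0-1] = -445.7225 N (compression)
  F[0-2] = +1354.0122 N (tension)
  F[1-2] = -1814.4586 N (compression)
  Rx@0 = -1000.8100 N
  Ry@0 = +271.8762 N
  Ry@2 = +1207.8538 N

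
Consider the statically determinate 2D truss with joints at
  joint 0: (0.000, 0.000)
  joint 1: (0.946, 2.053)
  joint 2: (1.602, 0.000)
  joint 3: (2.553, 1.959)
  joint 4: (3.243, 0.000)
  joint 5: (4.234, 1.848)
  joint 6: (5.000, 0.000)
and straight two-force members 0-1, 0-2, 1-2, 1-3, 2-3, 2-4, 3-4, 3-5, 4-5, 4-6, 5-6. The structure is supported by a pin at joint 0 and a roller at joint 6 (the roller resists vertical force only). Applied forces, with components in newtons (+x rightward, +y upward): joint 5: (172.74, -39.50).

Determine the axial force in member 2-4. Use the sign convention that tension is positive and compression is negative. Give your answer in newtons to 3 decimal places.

97.423

N=7 nodes, M=11 members, R=3 reactions → 2N=14, M+R=14
member 0 (0-1): L=2.2605, (cx,cy)=(0.4185,0.9082)
member 1 (0-2): L=1.6020, (cx,cy)=(1.0000,0.0000)
member 2 (1-2): L=2.1553, (cx,cy)=(0.3044,-0.9526)
member 3 (1-3): L=1.6097, (cx,cy)=(0.9983,-0.0584)
member 4 (2-3): L=2.1776, (cx,cy)=(0.4367,0.8996)
member 5 (2-4): L=1.6410, (cx,cy)=(1.0000,0.0000)
member 6 (3-4): L=2.0770, (cx,cy)=(0.3322,-0.9432)
member 7 (3-5): L=1.6847, (cx,cy)=(0.9978,-0.0659)
member 8 (4-5): L=2.0969, (cx,cy)=(0.4726,0.8813)
member 9 (4-6): L=1.7570, (cx,cy)=(1.0000,0.0000)
member 10 (5-6): L=2.0005, (cx,cy)=(0.3829,-0.9238)
solve A·x = −loads:
  F[0-1] = +63.6337 N (tension)
  F[0-2] = +146.1095 N (tension)
  F[1-2] = -63.4941 N (compression)
  F[1-3] = +46.0349 N (tension)
  F[2-3] = +67.2315 N (tension)
  F[2-4] = +97.4228 N (tension)
  F[3-4] = -68.1308 N (compression)
  F[3-5] = +98.1646 N (tension)
  F[4-5] = +72.9180 N (tension)
  F[4-6] = +40.3283 N (tension)
  F[5-6] = -105.3203 N (compression)
  Rx@0 = -172.7400 N
  Ry@0 = -57.7933 N
  Ry@6 = +97.2933 N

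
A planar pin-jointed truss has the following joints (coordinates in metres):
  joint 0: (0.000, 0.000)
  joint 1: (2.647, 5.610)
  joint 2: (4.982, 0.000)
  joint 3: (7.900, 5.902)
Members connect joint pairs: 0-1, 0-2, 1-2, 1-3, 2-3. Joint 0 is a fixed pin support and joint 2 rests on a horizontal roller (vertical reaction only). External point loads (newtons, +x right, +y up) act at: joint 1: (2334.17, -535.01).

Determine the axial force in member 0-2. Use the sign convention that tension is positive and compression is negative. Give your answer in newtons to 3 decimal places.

N=4 nodes, M=5 members, R=3 reactions → 2N=8, M+R=8
member 0 (0-1): L=6.2031, (cx,cy)=(0.4267,0.9044)
member 1 (0-2): L=4.9820, (cx,cy)=(1.0000,0.0000)
member 2 (1-2): L=6.0765, (cx,cy)=(0.3843,-0.9232)
member 3 (1-3): L=5.2611, (cx,cy)=(0.9985,0.0555)
member 4 (2-3): L=6.5839, (cx,cy)=(0.4432,0.8964)
solve A·x = −loads:
  F[0-1] = +2629.0271 N (tension)
  F[0-2] = +1212.3098 N (tension)
  F[1-2] = -3154.8812 N (compression)
  F[1-3] = -0.0000 N (compression)
  F[2-3] = +0.0000 N (tension)
  Rx@0 = -2334.1700 N
  Ry@0 = -2377.6486 N
  Ry@2 = +2912.6586 N

1212.310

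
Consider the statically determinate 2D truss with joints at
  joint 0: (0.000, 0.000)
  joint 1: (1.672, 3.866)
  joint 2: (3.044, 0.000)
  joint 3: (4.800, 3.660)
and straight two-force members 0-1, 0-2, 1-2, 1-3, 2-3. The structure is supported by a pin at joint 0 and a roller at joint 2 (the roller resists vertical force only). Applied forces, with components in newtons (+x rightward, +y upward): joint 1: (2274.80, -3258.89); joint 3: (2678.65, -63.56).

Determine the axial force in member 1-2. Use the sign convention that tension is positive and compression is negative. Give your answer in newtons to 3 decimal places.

-8604.989

N=4 nodes, M=5 members, R=3 reactions → 2N=8, M+R=8
member 0 (0-1): L=4.2121, (cx,cy)=(0.3970,0.9178)
member 1 (0-2): L=3.0440, (cx,cy)=(1.0000,0.0000)
member 2 (1-2): L=4.1022, (cx,cy)=(0.3345,-0.9424)
member 3 (1-3): L=3.1348, (cx,cy)=(0.9978,-0.0657)
member 4 (2-3): L=4.0595, (cx,cy)=(0.4326,0.9016)
solve A·x = −loads:
  F[0-1] = +5096.3351 N (tension)
  F[0-2] = +2930.4374 N (tension)
  F[1-2] = -8604.9892 N (compression)
  F[1-3] = +2631.8551 N (tension)
  F[2-3] = +121.3297 N (tension)
  Rx@0 = -4953.4500 N
  Ry@0 = -4677.6117 N
  Ry@2 = +8000.0617 N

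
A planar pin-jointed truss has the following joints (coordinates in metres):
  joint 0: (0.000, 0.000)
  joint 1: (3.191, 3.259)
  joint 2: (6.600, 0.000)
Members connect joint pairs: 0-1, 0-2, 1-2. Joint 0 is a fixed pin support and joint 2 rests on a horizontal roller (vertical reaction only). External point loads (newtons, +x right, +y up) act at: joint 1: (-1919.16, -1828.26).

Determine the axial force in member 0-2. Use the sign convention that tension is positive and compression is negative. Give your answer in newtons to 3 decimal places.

-66.655

N=3 nodes, M=3 members, R=3 reactions → 2N=6, M+R=6
member 0 (0-1): L=4.5611, (cx,cy)=(0.6996,0.7145)
member 1 (0-2): L=6.6000, (cx,cy)=(1.0000,0.0000)
member 2 (1-2): L=4.7162, (cx,cy)=(0.7228,-0.6910)
solve A·x = −loads:
  F[0-1] = -2647.8994 N (compression)
  F[0-2] = -66.6548 N (compression)
  F[1-2] = +92.2136 N (tension)
  Rx@0 = +1919.1600 N
  Ry@0 = +1891.9819 N
  Ry@2 = -63.7219 N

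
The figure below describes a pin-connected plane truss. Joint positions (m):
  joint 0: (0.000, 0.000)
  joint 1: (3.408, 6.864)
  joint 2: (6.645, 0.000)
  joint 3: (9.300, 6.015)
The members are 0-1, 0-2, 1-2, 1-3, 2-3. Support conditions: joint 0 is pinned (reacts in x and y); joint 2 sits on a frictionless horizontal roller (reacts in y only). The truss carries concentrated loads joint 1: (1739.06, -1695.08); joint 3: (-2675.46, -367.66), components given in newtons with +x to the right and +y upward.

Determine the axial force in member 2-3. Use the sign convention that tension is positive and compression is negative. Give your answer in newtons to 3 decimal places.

N=4 nodes, M=5 members, R=3 reactions → 2N=8, M+R=8
member 0 (0-1): L=7.6635, (cx,cy)=(0.4447,0.8957)
member 1 (0-2): L=6.6450, (cx,cy)=(1.0000,0.0000)
member 2 (1-2): L=7.5890, (cx,cy)=(0.4265,-0.9045)
member 3 (1-3): L=5.9529, (cx,cy)=(0.9898,-0.1426)
member 4 (2-3): L=6.5749, (cx,cy)=(0.4038,0.9148)
solve A·x = −loads:
  F[0-1] = -1456.1755 N (compression)
  F[0-2] = -288.8294 N (compression)
  F[1-2] = -55.6574 N (compression)
  F[1-3] = -2387.2948 N (compression)
  F[2-3] = -774.0533 N (compression)
  Rx@0 = +936.4000 N
  Ry@0 = +1304.2620 N
  Ry@2 = +758.4780 N

-774.053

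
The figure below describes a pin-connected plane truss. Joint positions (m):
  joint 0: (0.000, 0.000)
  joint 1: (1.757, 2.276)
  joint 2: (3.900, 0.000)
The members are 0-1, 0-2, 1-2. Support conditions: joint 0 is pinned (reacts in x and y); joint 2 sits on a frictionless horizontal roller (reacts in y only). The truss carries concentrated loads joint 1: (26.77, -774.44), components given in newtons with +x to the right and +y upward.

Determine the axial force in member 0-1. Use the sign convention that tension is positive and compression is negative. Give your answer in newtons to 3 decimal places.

-517.856

N=3 nodes, M=3 members, R=3 reactions → 2N=6, M+R=6
member 0 (0-1): L=2.8753, (cx,cy)=(0.6111,0.7916)
member 1 (0-2): L=3.9000, (cx,cy)=(1.0000,0.0000)
member 2 (1-2): L=3.1261, (cx,cy)=(0.6855,-0.7281)
solve A·x = −loads:
  F[0-1] = -517.8560 N (compression)
  F[0-2] = +343.2169 N (tension)
  F[1-2] = -500.6707 N (compression)
  Rx@0 = -26.7700 N
  Ry@0 = +409.9222 N
  Ry@2 = +364.5178 N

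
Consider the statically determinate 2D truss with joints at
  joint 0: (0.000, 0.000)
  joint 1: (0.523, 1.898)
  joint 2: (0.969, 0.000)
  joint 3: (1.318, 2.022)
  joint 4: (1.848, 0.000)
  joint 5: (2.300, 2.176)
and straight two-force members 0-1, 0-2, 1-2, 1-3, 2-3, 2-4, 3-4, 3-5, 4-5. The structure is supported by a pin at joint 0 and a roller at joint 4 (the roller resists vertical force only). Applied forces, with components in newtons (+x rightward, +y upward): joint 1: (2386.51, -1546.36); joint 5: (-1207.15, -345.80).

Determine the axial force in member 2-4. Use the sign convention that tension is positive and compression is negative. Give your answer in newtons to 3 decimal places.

N=6 nodes, M=9 members, R=3 reactions → 2N=12, M+R=12
member 0 (0-1): L=1.9687, (cx,cy)=(0.2657,0.9641)
member 1 (0-2): L=0.9690, (cx,cy)=(1.0000,0.0000)
member 2 (1-2): L=1.9497, (cx,cy)=(0.2288,-0.9735)
member 3 (1-3): L=0.8046, (cx,cy)=(0.9881,0.1541)
member 4 (2-3): L=2.0519, (cx,cy)=(0.1701,0.9854)
member 5 (2-4): L=0.8790, (cx,cy)=(1.0000,0.0000)
member 6 (3-4): L=2.0903, (cx,cy)=(0.2536,-0.9673)
member 7 (3-5): L=0.9940, (cx,cy)=(0.9879,0.1549)
member 8 (4-5): L=2.2224, (cx,cy)=(0.2034,0.9791)
solve A·x = −loads:
  F[0-1] = +5.7320 N (tension)
  F[0-2] = +1177.8373 N (tension)
  F[1-2] = -1906.4134 N (compression)
  F[1-3] = -1972.4526 N (compression)
  F[2-3] = +1883.3050 N (tension)
  F[2-4] = +421.4140 N (tension)
  F[3-4] = -1794.5683 N (compression)
  F[3-5] = -1187.8921 N (compression)
  F[4-5] = -165.2137 N (compression)
  Rx@0 = -1179.3600 N
  Ry@0 = -5.5261 N
  Ry@4 = +1897.6861 N

421.414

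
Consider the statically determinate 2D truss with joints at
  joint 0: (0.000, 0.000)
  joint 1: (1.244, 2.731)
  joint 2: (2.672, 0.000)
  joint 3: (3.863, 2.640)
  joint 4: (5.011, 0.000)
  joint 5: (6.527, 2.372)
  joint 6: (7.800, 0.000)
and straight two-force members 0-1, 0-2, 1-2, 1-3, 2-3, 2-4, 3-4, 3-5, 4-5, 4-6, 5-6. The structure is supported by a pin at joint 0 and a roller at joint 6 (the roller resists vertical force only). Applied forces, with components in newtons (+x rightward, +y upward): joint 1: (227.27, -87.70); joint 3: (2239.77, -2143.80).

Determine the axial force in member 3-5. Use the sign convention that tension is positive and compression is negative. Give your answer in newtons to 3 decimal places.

N=7 nodes, M=11 members, R=3 reactions → 2N=14, M+R=14
member 0 (0-1): L=3.0010, (cx,cy)=(0.4145,0.9100)
member 1 (0-2): L=2.6720, (cx,cy)=(1.0000,0.0000)
member 2 (1-2): L=3.0818, (cx,cy)=(0.4634,-0.8862)
member 3 (1-3): L=2.6206, (cx,cy)=(0.9994,-0.0347)
member 4 (2-3): L=2.8962, (cx,cy)=(0.4112,0.9115)
member 5 (2-4): L=2.3390, (cx,cy)=(1.0000,0.0000)
member 6 (3-4): L=2.8788, (cx,cy)=(0.3988,-0.9170)
member 7 (3-5): L=2.6774, (cx,cy)=(0.9950,-0.1001)
member 8 (4-5): L=2.8151, (cx,cy)=(0.5385,0.8426)
member 9 (4-6): L=2.7890, (cx,cy)=(1.0000,0.0000)
member 10 (5-6): L=2.6920, (cx,cy)=(0.4729,-0.8811)
solve A·x = −loads:
  F[0-1] = -349.5828 N (compression)
  F[0-2] = +2611.9529 N (tension)
  F[1-2] = +279.7076 N (tension)
  F[1-3] = -502.0922 N (compression)
  F[2-3] = -271.9240 N (compression)
  F[2-4] = +2853.3815 N (tension)
  F[3-4] = -1854.5540 N (compression)
  F[3-5] = -2124.4978 N (compression)
  F[4-5] = +2018.3971 N (tension)
  F[4-6] = +1026.8620 N (tension)
  F[5-6] = -2171.5018 N (compression)
  Rx@0 = -2467.0400 N
  Ry@0 = +318.1326 N
  Ry@6 = +1913.3674 N

-2124.498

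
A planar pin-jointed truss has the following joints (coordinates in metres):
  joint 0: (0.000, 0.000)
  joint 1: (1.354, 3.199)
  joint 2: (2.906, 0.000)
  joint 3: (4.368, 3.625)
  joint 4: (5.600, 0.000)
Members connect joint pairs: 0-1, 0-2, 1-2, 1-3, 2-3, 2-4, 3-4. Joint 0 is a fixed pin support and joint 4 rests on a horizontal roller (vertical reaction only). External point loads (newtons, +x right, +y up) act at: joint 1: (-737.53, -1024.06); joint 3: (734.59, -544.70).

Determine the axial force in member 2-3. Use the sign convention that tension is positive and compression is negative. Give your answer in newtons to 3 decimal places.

N=5 nodes, M=7 members, R=3 reactions → 2N=10, M+R=10
member 0 (0-1): L=3.4737, (cx,cy)=(0.3898,0.9209)
member 1 (0-2): L=2.9060, (cx,cy)=(1.0000,0.0000)
member 2 (1-2): L=3.5556, (cx,cy)=(0.4365,-0.8997)
member 3 (1-3): L=3.0440, (cx,cy)=(0.9902,0.1399)
member 4 (2-3): L=3.9087, (cx,cy)=(0.3740,0.9274)
member 5 (2-4): L=2.6940, (cx,cy)=(1.0000,0.0000)
member 6 (3-4): L=3.8286, (cx,cy)=(0.3218,-0.9468)
solve A·x = −loads:
  F[0-1] = -914.4121 N (compression)
  F[0-2] = +353.4803 N (tension)
  F[1-2] = -133.2479 N (compression)
  F[1-3] = +443.6376 N (tension)
  F[2-3] = +129.2670 N (tension)
  F[2-4] = +246.9679 N (tension)
  F[3-4] = -767.4919 N (compression)
  Rx@0 = +2.9400 N
  Ry@0 = +842.0891 N
  Ry@4 = +726.6709 N

129.267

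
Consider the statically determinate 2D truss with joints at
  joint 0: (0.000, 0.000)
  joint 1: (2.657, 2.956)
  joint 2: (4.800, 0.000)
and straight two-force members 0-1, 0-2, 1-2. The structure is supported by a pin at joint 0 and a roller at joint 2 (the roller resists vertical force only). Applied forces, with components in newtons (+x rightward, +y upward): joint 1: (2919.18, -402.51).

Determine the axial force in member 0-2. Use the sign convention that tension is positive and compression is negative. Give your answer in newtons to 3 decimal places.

1464.819

N=3 nodes, M=3 members, R=3 reactions → 2N=6, M+R=6
member 0 (0-1): L=3.9746, (cx,cy)=(0.6685,0.7437)
member 1 (0-2): L=4.8000, (cx,cy)=(1.0000,0.0000)
member 2 (1-2): L=3.6511, (cx,cy)=(0.5869,-0.8096)
solve A·x = −loads:
  F[0-1] = +2175.5847 N (tension)
  F[0-2] = +1464.8191 N (tension)
  F[1-2] = -2495.6471 N (compression)
  Rx@0 = -2919.1800 N
  Ry@0 = -1618.0244 N
  Ry@2 = +2020.5344 N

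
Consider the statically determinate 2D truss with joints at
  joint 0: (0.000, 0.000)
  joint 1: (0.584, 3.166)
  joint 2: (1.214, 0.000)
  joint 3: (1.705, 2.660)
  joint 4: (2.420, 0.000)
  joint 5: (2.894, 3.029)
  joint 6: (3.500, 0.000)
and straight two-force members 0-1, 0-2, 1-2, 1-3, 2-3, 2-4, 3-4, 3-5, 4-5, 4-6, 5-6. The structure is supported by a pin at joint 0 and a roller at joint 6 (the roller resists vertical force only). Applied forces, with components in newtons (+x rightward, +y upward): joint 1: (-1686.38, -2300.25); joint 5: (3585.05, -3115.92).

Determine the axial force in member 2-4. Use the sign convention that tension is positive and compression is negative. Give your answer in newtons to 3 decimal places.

1171.766

N=7 nodes, M=11 members, R=3 reactions → 2N=14, M+R=14
member 0 (0-1): L=3.2194, (cx,cy)=(0.1814,0.9834)
member 1 (0-2): L=1.2140, (cx,cy)=(1.0000,0.0000)
member 2 (1-2): L=3.2281, (cx,cy)=(0.1952,-0.9808)
member 3 (1-3): L=1.2299, (cx,cy)=(0.9114,-0.4114)
member 4 (2-3): L=2.7049, (cx,cy)=(0.1815,0.9834)
member 5 (2-4): L=1.2060, (cx,cy)=(1.0000,0.0000)
member 6 (3-4): L=2.7544, (cx,cy)=(0.2596,-0.9657)
member 7 (3-5): L=1.2449, (cx,cy)=(0.9551,0.2964)
member 8 (4-5): L=3.0659, (cx,cy)=(0.1546,0.9880)
member 9 (4-6): L=1.0800, (cx,cy)=(1.0000,0.0000)
member 10 (5-6): L=3.0890, (cx,cy)=(0.1962,-0.9806)
solve A·x = −loads:
  F[0-1] = -893.6080 N (compression)
  F[0-2] = +2060.7701 N (tension)
  F[1-2] = -2363.1160 N (compression)
  F[1-3] = +2178.3684 N (tension)
  F[2-3] = +2356.8286 N (tension)
  F[2-4] = +1171.7662 N (tension)
  F[3-4] = -642.7692 N (compression)
  F[3-5] = +2701.5313 N (tension)
  F[4-5] = +628.2900 N (tension)
  F[4-6] = +907.7771 N (tension)
  F[5-6] = -4627.3041 N (compression)
  Rx@0 = -1898.6700 N
  Ry@0 = +878.7826 N
  Ry@6 = +4537.3874 N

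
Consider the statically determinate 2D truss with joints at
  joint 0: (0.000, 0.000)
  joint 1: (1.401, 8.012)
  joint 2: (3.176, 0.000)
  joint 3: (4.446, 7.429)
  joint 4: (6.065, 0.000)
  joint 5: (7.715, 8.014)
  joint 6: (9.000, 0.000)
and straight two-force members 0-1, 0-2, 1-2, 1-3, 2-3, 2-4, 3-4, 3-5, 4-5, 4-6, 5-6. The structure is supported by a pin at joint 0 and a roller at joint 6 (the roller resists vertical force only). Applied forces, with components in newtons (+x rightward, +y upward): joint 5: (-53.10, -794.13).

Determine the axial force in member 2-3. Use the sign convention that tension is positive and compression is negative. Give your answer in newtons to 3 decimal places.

-175.916

N=7 nodes, M=11 members, R=3 reactions → 2N=14, M+R=14
member 0 (0-1): L=8.1336, (cx,cy)=(0.1722,0.9851)
member 1 (0-2): L=3.1760, (cx,cy)=(1.0000,0.0000)
member 2 (1-2): L=8.2063, (cx,cy)=(0.2163,-0.9763)
member 3 (1-3): L=3.1003, (cx,cy)=(0.9822,-0.1880)
member 4 (2-3): L=7.5368, (cx,cy)=(0.1685,0.9857)
member 5 (2-4): L=2.8890, (cx,cy)=(1.0000,0.0000)
member 6 (3-4): L=7.6034, (cx,cy)=(0.2129,-0.9771)
member 7 (3-5): L=3.3209, (cx,cy)=(0.9844,0.1762)
member 8 (4-5): L=8.1821, (cx,cy)=(0.2017,0.9795)
member 9 (4-6): L=2.9350, (cx,cy)=(1.0000,0.0000)
member 10 (5-6): L=8.1164, (cx,cy)=(0.1583,-0.9874)
solve A·x = −loads:
  F[0-1] = -163.1046 N (compression)
  F[0-2] = -25.0054 N (compression)
  F[1-2] = +177.6053 N (tension)
  F[1-3] = -67.7184 N (compression)
  F[2-3] = -175.9164 N (compression)
  F[2-4] = +43.0535 N (tension)
  F[3-4] = +141.3156 N (tension)
  F[3-5] = -128.2496 N (compression)
  F[4-5] = -140.9710 N (compression)
  F[4-6] = +101.5723 N (tension)
  F[5-6] = -641.5549 N (compression)
  Rx@0 = +53.1000 N
  Ry@0 = +160.6667 N
  Ry@6 = +633.4633 N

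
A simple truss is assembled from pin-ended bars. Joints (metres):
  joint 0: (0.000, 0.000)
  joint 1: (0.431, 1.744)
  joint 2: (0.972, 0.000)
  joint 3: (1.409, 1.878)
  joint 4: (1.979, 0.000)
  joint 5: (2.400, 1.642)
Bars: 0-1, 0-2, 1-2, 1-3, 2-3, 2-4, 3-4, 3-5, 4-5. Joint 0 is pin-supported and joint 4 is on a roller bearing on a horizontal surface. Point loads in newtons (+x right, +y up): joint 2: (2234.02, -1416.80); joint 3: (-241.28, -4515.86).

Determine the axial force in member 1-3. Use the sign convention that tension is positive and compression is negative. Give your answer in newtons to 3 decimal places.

-1214.435

N=6 nodes, M=9 members, R=3 reactions → 2N=12, M+R=12
member 0 (0-1): L=1.7965, (cx,cy)=(0.2399,0.9708)
member 1 (0-2): L=0.9720, (cx,cy)=(1.0000,0.0000)
member 2 (1-2): L=1.8260, (cx,cy)=(0.2963,-0.9551)
member 3 (1-3): L=0.9871, (cx,cy)=(0.9907,0.1357)
member 4 (2-3): L=1.9282, (cx,cy)=(0.2266,0.9740)
member 5 (2-4): L=1.0070, (cx,cy)=(1.0000,0.0000)
member 6 (3-4): L=1.9626, (cx,cy)=(0.2904,-0.9569)
member 7 (3-5): L=1.0187, (cx,cy)=(0.9728,-0.2317)
member 8 (4-5): L=1.6951, (cx,cy)=(0.2484,0.9687)
solve A·x = −loads:
  F[0-1] = -2318.2799 N (compression)
  F[0-2] = +2548.9306 N (tension)
  F[1-2] = +2183.7647 N (tension)
  F[1-3] = -1214.4347 N (compression)
  F[2-3] = -686.7882 N (compression)
  F[2-4] = +1117.5667 N (tension)
  F[3-4] = -3847.9512 N (compression)
  F[3-5] = -0.0000 N (compression)
  F[4-5] = +0.0000 N (tension)
  Rx@0 = -1992.7400 N
  Ry@0 = +2250.5718 N
  Ry@4 = +3682.0882 N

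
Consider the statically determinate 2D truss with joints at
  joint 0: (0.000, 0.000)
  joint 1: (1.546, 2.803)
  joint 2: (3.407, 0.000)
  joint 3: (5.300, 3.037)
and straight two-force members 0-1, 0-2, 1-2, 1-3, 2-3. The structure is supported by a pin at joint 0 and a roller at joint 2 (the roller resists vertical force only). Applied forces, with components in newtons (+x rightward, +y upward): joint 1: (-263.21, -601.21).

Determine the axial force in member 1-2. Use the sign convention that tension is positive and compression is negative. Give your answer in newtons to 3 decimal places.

-67.536

N=4 nodes, M=5 members, R=3 reactions → 2N=8, M+R=8
member 0 (0-1): L=3.2011, (cx,cy)=(0.4830,0.8756)
member 1 (0-2): L=3.4070, (cx,cy)=(1.0000,0.0000)
member 2 (1-2): L=3.3645, (cx,cy)=(0.5531,-0.8331)
member 3 (1-3): L=3.7613, (cx,cy)=(0.9981,0.0622)
member 4 (2-3): L=3.5787, (cx,cy)=(0.5290,0.8486)
solve A·x = −loads:
  F[0-1] = -622.3387 N (compression)
  F[0-2] = +37.3558 N (tension)
  F[1-2] = -67.5362 N (compression)
  F[1-3] = +0.0000 N (tension)
  F[2-3] = -0.0000 N (compression)
  Rx@0 = +263.2100 N
  Ry@0 = +544.9455 N
  Ry@2 = +56.2645 N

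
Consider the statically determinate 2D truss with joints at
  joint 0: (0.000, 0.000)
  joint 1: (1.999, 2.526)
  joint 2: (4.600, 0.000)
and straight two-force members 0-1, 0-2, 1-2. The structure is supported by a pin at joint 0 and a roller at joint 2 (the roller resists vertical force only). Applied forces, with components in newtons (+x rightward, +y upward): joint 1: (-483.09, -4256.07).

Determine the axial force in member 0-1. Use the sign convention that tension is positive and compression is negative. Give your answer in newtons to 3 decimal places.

-3407.229

N=3 nodes, M=3 members, R=3 reactions → 2N=6, M+R=6
member 0 (0-1): L=3.2213, (cx,cy)=(0.6206,0.7842)
member 1 (0-2): L=4.6000, (cx,cy)=(1.0000,0.0000)
member 2 (1-2): L=3.6257, (cx,cy)=(0.7174,-0.6967)
solve A·x = −loads:
  F[0-1] = -3407.2287 N (compression)
  F[0-2] = +1631.2992 N (tension)
  F[1-2] = -2273.9874 N (compression)
  Rx@0 = +483.0900 N
  Ry@0 = +2671.8094 N
  Ry@2 = +1584.2606 N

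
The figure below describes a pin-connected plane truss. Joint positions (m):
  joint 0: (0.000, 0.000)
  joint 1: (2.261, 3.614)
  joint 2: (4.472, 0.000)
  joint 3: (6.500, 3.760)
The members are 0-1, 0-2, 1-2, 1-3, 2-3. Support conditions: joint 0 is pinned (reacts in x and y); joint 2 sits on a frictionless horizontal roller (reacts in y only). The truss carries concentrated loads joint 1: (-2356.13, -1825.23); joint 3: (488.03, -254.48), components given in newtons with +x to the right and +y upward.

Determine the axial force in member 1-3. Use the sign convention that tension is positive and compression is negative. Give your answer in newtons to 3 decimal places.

637.500

N=4 nodes, M=5 members, R=3 reactions → 2N=8, M+R=8
member 0 (0-1): L=4.2630, (cx,cy)=(0.5304,0.8478)
member 1 (0-2): L=4.4720, (cx,cy)=(1.0000,0.0000)
member 2 (1-2): L=4.2367, (cx,cy)=(0.5219,-0.8530)
member 3 (1-3): L=4.2415, (cx,cy)=(0.9994,0.0344)
member 4 (2-3): L=4.2720, (cx,cy)=(0.4747,0.8801)
solve A·x = −loads:
  F[0-1] = -2690.3338 N (compression)
  F[0-2] = -441.2050 N (compression)
  F[1-2] = +559.7420 N (tension)
  F[1-3] = +637.5002 N (tension)
  F[2-3] = -314.0680 N (compression)
  Rx@0 = +1868.1000 N
  Ry@0 = +2280.7601 N
  Ry@2 = -201.0501 N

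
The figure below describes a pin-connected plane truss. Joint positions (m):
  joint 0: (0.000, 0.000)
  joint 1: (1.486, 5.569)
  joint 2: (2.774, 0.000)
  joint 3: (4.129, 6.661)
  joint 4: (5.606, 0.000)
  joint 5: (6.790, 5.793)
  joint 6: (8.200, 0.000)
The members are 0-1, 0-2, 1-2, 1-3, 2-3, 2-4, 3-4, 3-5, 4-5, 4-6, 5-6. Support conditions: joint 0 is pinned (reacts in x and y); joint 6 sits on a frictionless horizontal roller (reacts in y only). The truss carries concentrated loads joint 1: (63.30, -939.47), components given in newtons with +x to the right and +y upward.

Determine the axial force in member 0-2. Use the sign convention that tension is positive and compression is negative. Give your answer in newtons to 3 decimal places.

257.083

N=7 nodes, M=11 members, R=3 reactions → 2N=14, M+R=14
member 0 (0-1): L=5.7638, (cx,cy)=(0.2578,0.9662)
member 1 (0-2): L=2.7740, (cx,cy)=(1.0000,0.0000)
member 2 (1-2): L=5.7160, (cx,cy)=(0.2253,-0.9743)
member 3 (1-3): L=2.8597, (cx,cy)=(0.9242,0.3819)
member 4 (2-3): L=6.7974, (cx,cy)=(0.1993,0.9799)
member 5 (2-4): L=2.8320, (cx,cy)=(1.0000,0.0000)
member 6 (3-4): L=6.8228, (cx,cy)=(0.2165,-0.9763)
member 7 (3-5): L=2.7990, (cx,cy)=(0.9507,-0.3101)
member 8 (4-5): L=5.9128, (cx,cy)=(0.2002,0.9797)
member 9 (4-6): L=2.5940, (cx,cy)=(1.0000,0.0000)
member 10 (5-6): L=5.9621, (cx,cy)=(0.2365,-0.9716)
solve A·x = −loads:
  F[0-1] = -751.6392 N (compression)
  F[0-2] = +257.0830 N (tension)
  F[1-2] = -299.2916 N (compression)
  F[1-3] = -205.1921 N (compression)
  F[2-3] = +297.5665 N (tension)
  F[2-4] = +130.3259 N (tension)
  F[3-4] = -188.5105 N (compression)
  F[3-5] = -94.1591 N (compression)
  F[4-5] = +187.8450 N (tension)
  F[4-6] = +51.9021 N (tension)
  F[5-6] = -219.4658 N (compression)
  Rx@0 = -63.3000 N
  Ry@0 = +726.2297 N
  Ry@6 = +213.2403 N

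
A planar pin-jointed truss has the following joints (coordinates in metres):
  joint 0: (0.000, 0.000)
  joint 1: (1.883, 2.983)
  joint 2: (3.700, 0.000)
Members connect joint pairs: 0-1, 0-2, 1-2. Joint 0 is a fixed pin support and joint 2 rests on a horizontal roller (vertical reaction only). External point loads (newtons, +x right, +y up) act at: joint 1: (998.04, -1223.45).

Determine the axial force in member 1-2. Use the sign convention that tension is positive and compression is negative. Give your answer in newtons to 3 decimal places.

N=3 nodes, M=3 members, R=3 reactions → 2N=6, M+R=6
member 0 (0-1): L=3.5276, (cx,cy)=(0.5338,0.8456)
member 1 (0-2): L=3.7000, (cx,cy)=(1.0000,0.0000)
member 2 (1-2): L=3.4928, (cx,cy)=(0.5202,-0.8540)
solve A·x = −loads:
  F[0-1] = +241.0346 N (tension)
  F[0-2] = +869.3781 N (tension)
  F[1-2] = -1671.2050 N (compression)
  Rx@0 = -998.0400 N
  Ry@0 = -203.8229 N
  Ry@2 = +1427.2729 N

-1671.205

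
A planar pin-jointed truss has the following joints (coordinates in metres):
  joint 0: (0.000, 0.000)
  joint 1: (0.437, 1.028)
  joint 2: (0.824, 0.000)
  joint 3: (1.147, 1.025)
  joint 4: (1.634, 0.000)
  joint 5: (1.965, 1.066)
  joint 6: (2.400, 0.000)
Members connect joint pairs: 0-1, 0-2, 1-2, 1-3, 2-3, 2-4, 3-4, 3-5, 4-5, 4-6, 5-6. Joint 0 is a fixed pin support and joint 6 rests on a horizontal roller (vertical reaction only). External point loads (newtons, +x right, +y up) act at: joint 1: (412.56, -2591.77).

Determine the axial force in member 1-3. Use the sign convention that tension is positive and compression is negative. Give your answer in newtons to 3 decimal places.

-995.993

N=7 nodes, M=11 members, R=3 reactions → 2N=14, M+R=14
member 0 (0-1): L=1.1170, (cx,cy)=(0.3912,0.9203)
member 1 (0-2): L=0.8240, (cx,cy)=(1.0000,0.0000)
member 2 (1-2): L=1.0984, (cx,cy)=(0.3523,-0.9359)
member 3 (1-3): L=0.7100, (cx,cy)=(1.0000,-0.0042)
member 4 (2-3): L=1.0747, (cx,cy)=(0.3006,0.9538)
member 5 (2-4): L=0.8100, (cx,cy)=(1.0000,0.0000)
member 6 (3-4): L=1.1348, (cx,cy)=(0.4291,-0.9032)
member 7 (3-5): L=0.8190, (cx,cy)=(0.9987,0.0501)
member 8 (4-5): L=1.1162, (cx,cy)=(0.2965,0.9550)
member 9 (4-6): L=0.7660, (cx,cy)=(1.0000,0.0000)
member 10 (5-6): L=1.1513, (cx,cy)=(0.3778,-0.9259)
solve A·x = −loads:
  F[0-1] = -2111.4218 N (compression)
  F[0-2] = +1238.5830 N (tension)
  F[1-2] = -688.5747 N (compression)
  F[1-3] = -995.9929 N (compression)
  F[2-3] = +675.6620 N (tension)
  F[2-4] = +792.9122 N (tension)
  F[3-4] = -744.3935 N (compression)
  F[3-5] = -474.0526 N (compression)
  F[4-5] = +704.0291 N (tension)
  F[4-6] = +264.6854 N (tension)
  F[5-6] = -700.5576 N (compression)
  Rx@0 = -412.5600 N
  Ry@0 = +1943.1387 N
  Ry@6 = +648.6313 N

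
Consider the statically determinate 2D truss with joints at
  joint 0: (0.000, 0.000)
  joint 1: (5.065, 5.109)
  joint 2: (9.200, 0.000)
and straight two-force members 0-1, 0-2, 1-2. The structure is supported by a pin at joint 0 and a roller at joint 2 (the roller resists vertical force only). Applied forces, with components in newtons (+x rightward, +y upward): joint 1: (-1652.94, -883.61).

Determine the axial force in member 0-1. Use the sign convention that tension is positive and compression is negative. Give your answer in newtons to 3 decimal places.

-1851.792

N=3 nodes, M=3 members, R=3 reactions → 2N=6, M+R=6
member 0 (0-1): L=7.1942, (cx,cy)=(0.7040,0.7102)
member 1 (0-2): L=9.2000, (cx,cy)=(1.0000,0.0000)
member 2 (1-2): L=6.5727, (cx,cy)=(0.6291,-0.7773)
solve A·x = −loads:
  F[0-1] = -1851.7916 N (compression)
  F[0-2] = -349.2007 N (compression)
  F[1-2] = +555.0626 N (tension)
  Rx@0 = +1652.9400 N
  Ry@0 = +1315.0650 N
  Ry@2 = -431.4550 N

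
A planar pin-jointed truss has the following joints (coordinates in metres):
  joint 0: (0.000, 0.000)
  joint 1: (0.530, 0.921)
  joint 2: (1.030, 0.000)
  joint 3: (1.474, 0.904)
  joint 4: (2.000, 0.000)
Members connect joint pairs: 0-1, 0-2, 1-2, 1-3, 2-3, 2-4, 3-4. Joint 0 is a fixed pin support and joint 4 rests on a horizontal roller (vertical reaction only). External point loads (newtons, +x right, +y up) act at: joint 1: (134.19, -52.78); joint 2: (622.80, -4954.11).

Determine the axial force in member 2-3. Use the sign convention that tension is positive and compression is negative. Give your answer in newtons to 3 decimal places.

N=5 nodes, M=7 members, R=3 reactions → 2N=10, M+R=10
member 0 (0-1): L=1.0626, (cx,cy)=(0.4988,0.8667)
member 1 (0-2): L=1.0300, (cx,cy)=(1.0000,0.0000)
member 2 (1-2): L=1.0480, (cx,cy)=(0.4771,-0.8788)
member 3 (1-3): L=0.9442, (cx,cy)=(0.9998,-0.0180)
member 4 (2-3): L=1.0072, (cx,cy)=(0.4408,0.8976)
member 5 (2-4): L=0.9700, (cx,cy)=(1.0000,0.0000)
member 6 (3-4): L=1.0459, (cx,cy)=(0.5029,-0.8643)
solve A·x = −loads:
  F[0-1] = -2745.6449 N (compression)
  F[0-2] = +2126.4399 N (tension)
  F[1-2] = +2705.0165 N (tension)
  F[1-3] = -2794.6913 N (compression)
  F[2-3] = +2870.8554 N (tension)
  F[2-4] = +1528.6281 N (tension)
  F[3-4] = -3039.5081 N (compression)
  Rx@0 = -756.9900 N
  Ry@0 = +2379.7422 N
  Ry@4 = +2627.1478 N

2870.855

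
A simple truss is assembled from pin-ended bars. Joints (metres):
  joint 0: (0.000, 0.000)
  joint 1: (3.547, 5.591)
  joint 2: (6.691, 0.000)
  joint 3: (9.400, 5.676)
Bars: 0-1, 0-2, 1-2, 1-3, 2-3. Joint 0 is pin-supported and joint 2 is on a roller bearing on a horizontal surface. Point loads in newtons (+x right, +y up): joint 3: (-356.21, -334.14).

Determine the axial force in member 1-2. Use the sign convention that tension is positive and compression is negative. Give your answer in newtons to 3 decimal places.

188.167

N=4 nodes, M=5 members, R=3 reactions → 2N=8, M+R=8
member 0 (0-1): L=6.6212, (cx,cy)=(0.5357,0.8444)
member 1 (0-2): L=6.6910, (cx,cy)=(1.0000,0.0000)
member 2 (1-2): L=6.4144, (cx,cy)=(0.4902,-0.8716)
member 3 (1-3): L=5.8536, (cx,cy)=(0.9999,0.0145)
member 4 (2-3): L=6.2893, (cx,cy)=(0.4307,0.9025)
solve A·x = −loads:
  F[0-1] = -197.6420 N (compression)
  F[0-2] = -250.3327 N (compression)
  F[1-2] = +188.1667 N (tension)
  F[1-3] = -198.1281 N (compression)
  F[2-3] = -367.0581 N (compression)
  Rx@0 = +356.2100 N
  Ry@0 = +166.8903 N
  Ry@2 = +167.2497 N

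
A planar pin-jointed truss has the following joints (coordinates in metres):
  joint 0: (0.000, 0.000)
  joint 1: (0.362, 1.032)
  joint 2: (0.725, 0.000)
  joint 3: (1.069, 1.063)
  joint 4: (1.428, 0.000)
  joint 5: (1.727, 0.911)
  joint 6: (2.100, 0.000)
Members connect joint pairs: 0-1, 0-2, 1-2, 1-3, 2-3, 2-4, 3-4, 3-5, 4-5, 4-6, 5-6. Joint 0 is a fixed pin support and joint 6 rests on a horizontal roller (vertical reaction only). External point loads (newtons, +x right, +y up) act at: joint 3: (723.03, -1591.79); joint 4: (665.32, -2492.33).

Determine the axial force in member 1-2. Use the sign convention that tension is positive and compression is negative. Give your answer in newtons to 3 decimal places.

1246.893

N=7 nodes, M=11 members, R=3 reactions → 2N=14, M+R=14
member 0 (0-1): L=1.0936, (cx,cy)=(0.3310,0.9436)
member 1 (0-2): L=0.7250, (cx,cy)=(1.0000,0.0000)
member 2 (1-2): L=1.0940, (cx,cy)=(0.3318,-0.9433)
member 3 (1-3): L=0.7077, (cx,cy)=(0.9990,0.0438)
member 4 (2-3): L=1.1173, (cx,cy)=(0.3079,0.9514)
member 5 (2-4): L=0.7030, (cx,cy)=(1.0000,0.0000)
member 6 (3-4): L=1.1220, (cx,cy)=(0.3200,-0.9474)
member 7 (3-5): L=0.6753, (cx,cy)=(0.9743,-0.2251)
member 8 (4-5): L=0.9588, (cx,cy)=(0.3118,0.9501)
member 9 (4-6): L=0.6720, (cx,cy)=(1.0000,0.0000)
member 10 (5-6): L=0.9844, (cx,cy)=(0.3789,-0.9254)
solve A·x = −loads:
  F[0-1] = -1285.5120 N (compression)
  F[0-2] = +1813.8571 N (tension)
  F[1-2] = +1246.8929 N (tension)
  F[1-3] = -840.0523 N (compression)
  F[2-3] = -1236.3073 N (compression)
  F[2-4] = +2608.2447 N (tension)
  F[3-4] = +80.2268 N (tension)
  F[3-5] = -2020.4367 N (compression)
  F[4-5] = +2543.1387 N (tension)
  F[4-6] = +1175.5323 N (tension)
  F[5-6] = -3102.4074 N (compression)
  Rx@0 = -1388.3500 N
  Ry@0 = +1213.0478 N
  Ry@6 = +2871.0722 N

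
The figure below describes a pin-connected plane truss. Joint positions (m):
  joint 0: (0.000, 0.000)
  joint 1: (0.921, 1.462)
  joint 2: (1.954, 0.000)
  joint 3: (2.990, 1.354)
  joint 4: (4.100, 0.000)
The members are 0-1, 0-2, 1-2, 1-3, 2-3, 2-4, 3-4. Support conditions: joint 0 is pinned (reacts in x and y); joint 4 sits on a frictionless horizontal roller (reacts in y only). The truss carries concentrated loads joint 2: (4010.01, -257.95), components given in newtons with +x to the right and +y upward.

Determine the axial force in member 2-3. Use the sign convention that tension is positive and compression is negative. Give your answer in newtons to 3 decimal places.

N=5 nodes, M=7 members, R=3 reactions → 2N=10, M+R=10
member 0 (0-1): L=1.7279, (cx,cy)=(0.5330,0.8461)
member 1 (0-2): L=1.9540, (cx,cy)=(1.0000,0.0000)
member 2 (1-2): L=1.7901, (cx,cy)=(0.5771,-0.8167)
member 3 (1-3): L=2.0718, (cx,cy)=(0.9986,-0.0521)
member 4 (2-3): L=1.7049, (cx,cy)=(0.6077,0.7942)
member 5 (2-4): L=2.1460, (cx,cy)=(1.0000,0.0000)
member 6 (3-4): L=1.7508, (cx,cy)=(0.6340,-0.7733)
solve A·x = −loads:
  F[0-1] = -159.5718 N (compression)
  F[0-2] = +4095.0638 N (tension)
  F[1-2] = +177.2916 N (tension)
  F[1-3] = -187.6161 N (compression)
  F[2-3] = +142.4784 N (tension)
  F[2-4] = +100.7814 N (tension)
  F[3-4] = -158.9653 N (compression)
  Rx@0 = -4010.0100 N
  Ry@0 = +135.0148 N
  Ry@4 = +122.9352 N

142.478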